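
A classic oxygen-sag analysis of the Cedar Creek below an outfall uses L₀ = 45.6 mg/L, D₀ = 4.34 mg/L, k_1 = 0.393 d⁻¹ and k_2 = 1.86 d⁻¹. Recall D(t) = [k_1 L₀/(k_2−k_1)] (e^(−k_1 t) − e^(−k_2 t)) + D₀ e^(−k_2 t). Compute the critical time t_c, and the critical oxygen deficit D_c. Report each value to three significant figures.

With k_2/k_1 = 4.733 and 1 − D₀(k_2−k_1)/(k_1 L₀) = 0.6447,
t_c = ln(4.733 × 0.6447) / (1.86 − 0.393) = ln(3.051) / 1.467 = 1.116/1.467 = 0.7605 d.
D_c = (k_1/k_2) L₀ e^(−k_1 t_c) = (0.393/1.86) × 45.6 × e^(−0.393×0.7605) = 0.2113 × 45.6 × 0.7417 = 7.146 mg/L.

t_c ≈ 0.760 d; D_c ≈ 7.15 mg/L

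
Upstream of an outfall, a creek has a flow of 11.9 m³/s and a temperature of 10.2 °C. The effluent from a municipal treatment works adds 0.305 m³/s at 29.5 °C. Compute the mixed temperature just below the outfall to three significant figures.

10.7 °C

Flow-weighted mixing: C = (Q_r C_r + Q_w C_w)/(Q_r + Q_w)
= (11.9×10.2 + 0.305×29.5)/(11.9 + 0.305) = 130.4/12.21 = 10.68 °C.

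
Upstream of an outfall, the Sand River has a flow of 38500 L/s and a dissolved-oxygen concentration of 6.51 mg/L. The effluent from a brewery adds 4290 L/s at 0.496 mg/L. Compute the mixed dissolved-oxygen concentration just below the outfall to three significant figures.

Flow-weighted mixing: C = (Q_r C_r + Q_w C_w)/(Q_r + Q_w)
= (38500×6.51 + 4290×0.496)/(38500 + 4290) = 252800/42790 = 5.907 mg/L.

5.91 mg/L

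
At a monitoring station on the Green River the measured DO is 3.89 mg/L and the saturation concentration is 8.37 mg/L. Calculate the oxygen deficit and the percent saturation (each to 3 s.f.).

D = C_s − C = 8.37 − 3.89 = 4.48 mg/L.
% saturation = 3.89/8.37 × 100 = 46.5 %.

D ≈ 4.48 mg/L; 46.5 % saturation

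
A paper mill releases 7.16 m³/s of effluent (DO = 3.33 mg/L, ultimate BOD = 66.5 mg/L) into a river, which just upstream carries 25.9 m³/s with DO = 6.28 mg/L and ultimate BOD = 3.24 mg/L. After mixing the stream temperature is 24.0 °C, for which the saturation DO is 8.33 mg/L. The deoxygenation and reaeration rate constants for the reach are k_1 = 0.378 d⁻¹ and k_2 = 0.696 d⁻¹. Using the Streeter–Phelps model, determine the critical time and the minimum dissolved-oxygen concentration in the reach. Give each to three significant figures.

Mixed DO = (25.9×6.28 + 7.16×3.33)/(25.9+7.16) = 186.5/33.06 = 5.641 mg/L.
Mixed L₀ = (25.9×3.24 + 7.16×66.5)/(33.06) = 560.1/33.06 = 16.94 mg/L.
Initial deficit D₀ = C_s − DO₀ = 8.33 − 5.641 = 2.689 mg/L.
t_c = (1/0.3180) ln[(0.696/0.378)(1 − 2.689×0.3180/(0.378×16.94))] = 3.145 × ln(1.595) = 1.469 d.
D_c = (0.378/0.696) × 16.94 × e^(−0.378×1.469) = 0.5431 × 16.94 × 0.5739 = 5.280 mg/L.
Minimum DO = 8.33 − 5.280 = 3.050 mg/L.

t_c ≈ 1.47 d; minimum DO ≈ 3.05 mg/L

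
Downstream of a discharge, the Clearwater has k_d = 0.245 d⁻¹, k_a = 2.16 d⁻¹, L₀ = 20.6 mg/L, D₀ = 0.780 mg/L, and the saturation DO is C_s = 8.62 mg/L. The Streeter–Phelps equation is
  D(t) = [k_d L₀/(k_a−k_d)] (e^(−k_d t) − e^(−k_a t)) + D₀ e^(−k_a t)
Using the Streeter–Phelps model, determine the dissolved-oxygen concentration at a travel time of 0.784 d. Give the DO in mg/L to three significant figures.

k_d L₀/(k_a−k_d) = 0.245×20.6/(2.16−0.245) = 5.047/1.915 = 2.636 mg/L.
e^(−k_d t) = e^(−0.245×0.7840) = 0.8252; e^(−k_a t) = e^(−2.16×0.7840) = 0.1839.
D = 2.636 × (0.8252 − 0.1839) + 0.780 × 0.1839 = 1.690 + 0.1434 = 1.834 mg/L.
DO = C_s − D = 8.62 − 1.834 = 6.786 mg/L.

DO ≈ 6.79 mg/L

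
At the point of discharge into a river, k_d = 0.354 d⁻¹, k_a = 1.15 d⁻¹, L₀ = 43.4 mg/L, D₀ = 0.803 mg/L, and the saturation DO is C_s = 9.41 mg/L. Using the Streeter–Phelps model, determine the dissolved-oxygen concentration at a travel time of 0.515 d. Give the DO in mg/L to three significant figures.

k_d L₀/(k_a−k_d) = 0.354×43.4/(1.15−0.354) = 15.36/0.7960 = 19.30 mg/L.
e^(−k_d t) = e^(−0.354×0.5150) = 0.8333; e^(−k_a t) = e^(−1.15×0.5150) = 0.5531.
D = 19.30 × (0.8333 − 0.5531) + 0.803 × 0.5531 = 5.409 + 0.4441 = 5.853 mg/L.
DO = C_s − D = 9.41 − 5.853 = 3.557 mg/L.

DO ≈ 3.56 mg/L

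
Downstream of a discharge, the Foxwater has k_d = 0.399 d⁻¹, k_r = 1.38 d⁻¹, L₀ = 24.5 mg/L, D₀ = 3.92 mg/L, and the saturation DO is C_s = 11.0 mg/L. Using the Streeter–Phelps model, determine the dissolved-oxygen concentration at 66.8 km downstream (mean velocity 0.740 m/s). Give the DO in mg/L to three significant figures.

DO ≈ 5.86 mg/L

Travel time t = x/v = 66.8 km / (0.740 m/s) = 66800 m / 0.740 m/s = 90270 s = 1.045 d.
k_d L₀/(k_r−k_d) = 0.399×24.5/(1.38−0.399) = 9.776/0.9810 = 9.965 mg/L.
e^(−k_d t) = e^(−0.399×1.045) = 0.6591; e^(−k_r t) = e^(−1.38×1.045) = 0.2365.
D = 9.965 × (0.6591 − 0.2365) + 3.92 × 0.2365 = 4.211 + 0.9271 = 5.138 mg/L.
DO = C_s − D = 11.0 − 5.138 = 5.862 mg/L.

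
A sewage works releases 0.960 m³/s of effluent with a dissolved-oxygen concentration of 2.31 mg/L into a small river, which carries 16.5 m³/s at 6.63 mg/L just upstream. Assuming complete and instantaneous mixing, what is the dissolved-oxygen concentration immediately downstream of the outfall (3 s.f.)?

Flow-weighted mixing: C = (Q_r C_r + Q_w C_w)/(Q_r + Q_w)
= (16.5×6.63 + 0.960×2.31)/(16.5 + 0.960) = 111.6/17.46 = 6.392 mg/L.

6.39 mg/L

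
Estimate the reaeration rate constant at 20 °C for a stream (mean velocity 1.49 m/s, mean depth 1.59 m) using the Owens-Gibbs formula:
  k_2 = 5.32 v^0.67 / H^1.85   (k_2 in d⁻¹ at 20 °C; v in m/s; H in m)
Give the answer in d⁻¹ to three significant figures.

k_2 = 5.32 × 1.49^0.67 / 1.59^1.85 = 5.32 × 1.306 / 2.358 = 2.947 d⁻¹.

k_2 ≈ 2.95 d⁻¹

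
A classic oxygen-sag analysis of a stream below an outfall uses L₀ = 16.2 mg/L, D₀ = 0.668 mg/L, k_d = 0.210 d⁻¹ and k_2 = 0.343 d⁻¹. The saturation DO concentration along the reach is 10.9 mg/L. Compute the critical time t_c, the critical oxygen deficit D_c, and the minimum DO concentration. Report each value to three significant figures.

With k_2/k_d = 1.633 and 1 − D₀(k_2−k_d)/(k_d L₀) = 0.9739,
t_c = ln(1.633 × 0.9739) / (0.343 − 0.210) = ln(1.591) / 0.1330 = 0.4642/0.1330 = 3.490 d.
L(t_c) = L₀ e^(−k_d t_c) = 16.2 × 0.4805 = 7.784 mg/L, and at the critical point k_2 D_c = k_d L, so D_c = (0.210/0.343) × 7.784 = 4.766 mg/L.
Minimum DO = C_s − D_c = 10.9 − 4.766 = 6.134 mg/L.

t_c ≈ 3.49 d; D_c ≈ 4.77 mg/L; min DO ≈ 6.13 mg/L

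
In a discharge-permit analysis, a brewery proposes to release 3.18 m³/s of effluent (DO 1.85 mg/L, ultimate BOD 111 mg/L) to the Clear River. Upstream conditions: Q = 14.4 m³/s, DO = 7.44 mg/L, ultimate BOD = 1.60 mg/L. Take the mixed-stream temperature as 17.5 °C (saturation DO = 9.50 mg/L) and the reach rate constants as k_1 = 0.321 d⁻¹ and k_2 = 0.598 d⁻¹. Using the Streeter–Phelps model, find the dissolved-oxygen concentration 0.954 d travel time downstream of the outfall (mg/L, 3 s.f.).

Mixed DO = (14.4×7.44 + 3.18×1.85)/(14.4+3.18) = 113.0/17.58 = 6.429 mg/L.
Mixed L₀ = (14.4×1.60 + 3.18×111)/(17.58) = 376.0/17.58 = 21.39 mg/L.
Initial deficit D₀ = C_s − DO₀ = 9.50 − 6.429 = 3.071 mg/L.
D(0.954) = [0.321×21.39/(0.598−0.321)](e^(−0.321×0.954) − e^(−0.598×0.954)) + 3.071 e^(−0.598×0.954)
= 24.79 × (0.7362 − 0.5652) + 3.071 × 0.5652 = 5.974 mg/L.
DO = 9.50 − 5.974 = 3.526 mg/L.

DO ≈ 3.53 mg/L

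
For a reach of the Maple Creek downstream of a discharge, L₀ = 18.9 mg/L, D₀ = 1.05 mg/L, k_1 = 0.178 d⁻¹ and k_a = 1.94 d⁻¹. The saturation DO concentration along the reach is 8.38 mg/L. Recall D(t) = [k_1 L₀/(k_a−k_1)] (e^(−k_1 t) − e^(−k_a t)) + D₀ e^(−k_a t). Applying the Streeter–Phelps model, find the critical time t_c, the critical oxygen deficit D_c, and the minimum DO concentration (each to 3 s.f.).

t_c = [1/(k_a−k_1)] ln[(k_a/k_1)(1 − D₀(k_a−k_1)/(k_1 L₀))]
= [1/(1.94−0.178)] ln[(1.94/0.178)(1 − 1.05×1.762/(0.178×18.9))]
= (1/1.762) ln[10.90 × 0.4501] = 0.5675 × ln(4.905) = 0.5675 × 1.590 = 0.9025 d.
D_c = (k_1/k_a) L₀ e^(−k_1 t_c) = (0.178/1.94) × 18.9 × e^(−0.178×0.9025) = 0.09175 × 18.9 × 0.8516 = 1.477 mg/L.
Minimum DO = C_s − D_c = 8.38 − 1.477 = 6.903 mg/L.

t_c ≈ 0.903 d; D_c ≈ 1.48 mg/L; min DO ≈ 6.90 mg/L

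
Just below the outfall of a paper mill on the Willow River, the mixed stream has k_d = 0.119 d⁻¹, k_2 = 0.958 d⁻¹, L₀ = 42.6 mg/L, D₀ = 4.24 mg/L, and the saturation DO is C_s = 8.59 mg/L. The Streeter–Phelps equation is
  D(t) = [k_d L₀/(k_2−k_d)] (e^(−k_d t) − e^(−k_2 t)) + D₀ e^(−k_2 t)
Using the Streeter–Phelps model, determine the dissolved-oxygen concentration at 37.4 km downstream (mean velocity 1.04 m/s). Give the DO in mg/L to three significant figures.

DO ≈ 4.05 mg/L

Travel time t = x/v = 37.4 km / (1.04 m/s) = 37400 m / 1.04 m/s = 35960 s = 0.4162 d.
k_d L₀/(k_2−k_d) = 0.119×42.6/(0.958−0.119) = 5.069/0.8390 = 6.042 mg/L.
e^(−k_d t) = e^(−0.119×0.4162) = 0.9517; e^(−k_2 t) = e^(−0.958×0.4162) = 0.6712.
D = 6.042 × (0.9517 − 0.6712) + 4.24 × 0.6712 = 1.695 + 2.846 = 4.541 mg/L.
DO = C_s − D = 8.59 − 4.541 = 4.049 mg/L.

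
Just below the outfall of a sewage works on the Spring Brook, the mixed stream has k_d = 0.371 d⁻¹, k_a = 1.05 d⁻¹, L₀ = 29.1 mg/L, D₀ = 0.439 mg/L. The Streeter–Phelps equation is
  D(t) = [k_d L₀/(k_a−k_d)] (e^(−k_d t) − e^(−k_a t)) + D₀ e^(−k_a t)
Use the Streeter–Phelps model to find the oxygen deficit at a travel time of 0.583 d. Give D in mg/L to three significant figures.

D ≈ 4.42 mg/L

k_d L₀/(k_a−k_d) = 0.371×29.1/(1.05−0.371) = 10.80/0.6790 = 15.90 mg/L.
e^(−k_d t) = e^(−0.371×0.5830) = 0.8055; e^(−k_a t) = e^(−1.05×0.5830) = 0.5422.
D = 15.90 × (0.8055 − 0.5422) + 0.439 × 0.5422 = 4.187 + 0.2380 = 4.425 mg/L.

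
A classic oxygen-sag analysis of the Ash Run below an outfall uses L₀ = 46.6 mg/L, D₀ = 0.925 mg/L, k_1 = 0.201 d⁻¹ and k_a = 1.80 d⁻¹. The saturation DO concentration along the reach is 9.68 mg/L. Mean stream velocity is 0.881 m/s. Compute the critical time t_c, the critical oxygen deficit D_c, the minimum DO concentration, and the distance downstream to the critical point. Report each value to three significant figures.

At the critical point dD/dt = 0, so k_1 L₀ e^(−k_1 t) = k_a D. Substituting D(t) from the Streeter–Phelps equation and solving for t gives
t_c = ln[(k_a/k_1)(1 − D₀(k_a−k_1)/(k_1 L₀))] / (k_a−k_1).
Here k_a−k_1 = 1.599 d⁻¹ and 1 − D₀(k_a−k_1)/(k_1 L₀) = 1 − 0.925×1.599/(0.201×46.6) = 0.8421, so
t_c = ln(8.955 × 0.8421) / 1.599 = 2.020 / 1.599 = 1.264 d.
D_c = (k_1/k_a) L₀ e^(−k_1 t_c) = (0.201/1.80) × 46.6 × e^(−0.201×1.264) = 0.1117 × 46.6 × 0.7757 = 4.037 mg/L.
Minimum DO = C_s − D_c = 9.68 − 4.037 = 5.643 mg/L.
x_c = v t_c = 0.881 m/s × 1.264 d × 86400 s/d = 96180 m ≈ 96.2 km.

t_c ≈ 1.26 d; D_c ≈ 4.04 mg/L; min DO ≈ 5.64 mg/L; x_c ≈ 96.2 km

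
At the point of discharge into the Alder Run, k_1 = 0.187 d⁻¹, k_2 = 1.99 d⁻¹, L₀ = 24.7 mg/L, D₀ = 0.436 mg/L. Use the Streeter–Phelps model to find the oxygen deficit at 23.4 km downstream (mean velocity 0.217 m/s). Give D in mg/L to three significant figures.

D ≈ 1.85 mg/L

Travel time t = x/v = 23.4 km / (0.217 m/s) = 23400 m / 0.217 m/s = 107800 s = 1.248 d.
k_1 L₀/(k_2−k_1) = 0.187×24.7/(1.99−0.187) = 4.619/1.803 = 2.562 mg/L.
e^(−k_1 t) = e^(−0.187×1.248) = 0.7918; e^(−k_2 t) = e^(−1.99×1.248) = 0.08344.
D = 2.562 × (0.7918 − 0.08344) + 0.436 × 0.08344 = 1.815 + 0.03638 = 1.851 mg/L.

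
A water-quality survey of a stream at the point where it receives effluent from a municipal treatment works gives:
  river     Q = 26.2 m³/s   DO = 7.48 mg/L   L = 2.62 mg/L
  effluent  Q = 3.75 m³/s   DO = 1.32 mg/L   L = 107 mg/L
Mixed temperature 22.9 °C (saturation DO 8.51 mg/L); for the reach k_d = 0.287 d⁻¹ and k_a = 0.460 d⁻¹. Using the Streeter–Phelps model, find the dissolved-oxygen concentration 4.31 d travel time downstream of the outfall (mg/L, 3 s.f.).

DO ≈ 4.29 mg/L

Mixed DO = (26.2×7.48 + 3.75×1.32)/(26.2+3.75) = 200.9/29.95 = 6.709 mg/L.
Mixed L₀ = (26.2×2.62 + 3.75×107)/(29.95) = 469.9/29.95 = 15.69 mg/L.
Initial deficit D₀ = C_s − DO₀ = 8.51 − 6.709 = 1.801 mg/L.
D(4.31) = [0.287×15.69/(0.460−0.287)](e^(−0.287×4.31) − e^(−0.460×4.31)) + 1.801 e^(−0.460×4.31)
= 26.03 × (0.2903 − 0.1377) + 1.801 × 0.1377 = 4.219 mg/L.
DO = 8.51 − 4.219 = 4.291 mg/L.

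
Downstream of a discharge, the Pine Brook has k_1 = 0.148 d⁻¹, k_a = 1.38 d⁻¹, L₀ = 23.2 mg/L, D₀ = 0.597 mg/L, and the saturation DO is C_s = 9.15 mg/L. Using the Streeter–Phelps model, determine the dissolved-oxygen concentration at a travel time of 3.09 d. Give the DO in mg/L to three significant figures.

k_1 L₀/(k_a−k_1) = 0.148×23.2/(1.38−0.148) = 3.434/1.232 = 2.787 mg/L.
e^(−k_1 t) = e^(−0.148×3.090) = 0.6330; e^(−k_a t) = e^(−1.38×3.090) = 0.01406.
D = 2.787 × (0.6330 − 0.01406) + 0.597 × 0.01406 = 1.725 + 0.008396 = 1.733 mg/L.
DO = C_s − D = 9.15 − 1.733 = 7.417 mg/L.

DO ≈ 7.42 mg/L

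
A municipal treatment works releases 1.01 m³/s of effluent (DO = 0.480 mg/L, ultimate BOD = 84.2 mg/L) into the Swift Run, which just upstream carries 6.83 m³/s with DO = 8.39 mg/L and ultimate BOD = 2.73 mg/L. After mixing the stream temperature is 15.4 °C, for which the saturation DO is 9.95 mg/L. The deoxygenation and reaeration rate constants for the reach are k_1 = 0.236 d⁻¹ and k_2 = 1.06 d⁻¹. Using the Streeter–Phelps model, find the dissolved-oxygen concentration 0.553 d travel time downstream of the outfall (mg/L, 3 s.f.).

Mixed DO = (6.83×8.39 + 1.01×0.480)/(6.83+1.01) = 57.79/7.840 = 7.371 mg/L.
Mixed L₀ = (6.83×2.73 + 1.01×84.2)/(7.840) = 103.7/7.840 = 13.23 mg/L.
Initial deficit D₀ = C_s − DO₀ = 9.95 − 7.371 = 2.579 mg/L.
D(0.553) = [0.236×13.23/(1.06−0.236)](e^(−0.236×0.553) − e^(−1.06×0.553)) + 2.579 e^(−1.06×0.553)
= 3.788 × (0.8776 − 0.5564) + 2.579 × 0.5564 = 2.652 mg/L.
DO = 9.95 − 2.652 = 7.298 mg/L.

DO ≈ 7.30 mg/L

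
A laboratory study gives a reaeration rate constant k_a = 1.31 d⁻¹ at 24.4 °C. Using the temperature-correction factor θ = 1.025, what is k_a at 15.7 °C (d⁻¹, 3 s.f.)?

k_a(T₂) = k_a(T₁) · θ^(T₂−T₁) = 1.31 × 1.025^(15.7−24.4)
= 1.31 × 1.025^-8.70 = 1.31 × 0.8067 = 1.057 d⁻¹.

k_a ≈ 1.06 d⁻¹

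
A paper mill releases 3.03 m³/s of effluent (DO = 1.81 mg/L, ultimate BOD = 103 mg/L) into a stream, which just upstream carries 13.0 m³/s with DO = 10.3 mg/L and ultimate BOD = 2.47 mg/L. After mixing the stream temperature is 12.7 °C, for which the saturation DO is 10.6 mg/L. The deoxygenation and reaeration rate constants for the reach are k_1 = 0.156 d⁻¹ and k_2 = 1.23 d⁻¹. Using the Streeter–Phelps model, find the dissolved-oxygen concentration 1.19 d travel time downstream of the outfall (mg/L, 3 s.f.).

DO ≈ 8.29 mg/L

Mixed DO = (13.0×10.3 + 3.03×1.81)/(13.0+3.03) = 139.4/16.03 = 8.695 mg/L.
Mixed L₀ = (13.0×2.47 + 3.03×103)/(16.03) = 344.2/16.03 = 21.47 mg/L.
Initial deficit D₀ = C_s − DO₀ = 10.6 − 8.695 = 1.905 mg/L.
D(1.19) = [0.156×21.47/(1.23−0.156)](e^(−0.156×1.19) − e^(−1.23×1.19)) + 1.905 e^(−1.23×1.19)
= 3.119 × (0.8306 − 0.2314) + 1.905 × 0.2314 = 2.310 mg/L.
DO = 10.6 − 2.310 = 8.290 mg/L.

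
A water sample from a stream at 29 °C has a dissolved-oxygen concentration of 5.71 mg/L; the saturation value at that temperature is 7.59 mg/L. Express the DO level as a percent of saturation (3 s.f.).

75.2 % saturation

% saturation = C/C_s × 100 = 5.71/7.59 × 100 = 75.2 %.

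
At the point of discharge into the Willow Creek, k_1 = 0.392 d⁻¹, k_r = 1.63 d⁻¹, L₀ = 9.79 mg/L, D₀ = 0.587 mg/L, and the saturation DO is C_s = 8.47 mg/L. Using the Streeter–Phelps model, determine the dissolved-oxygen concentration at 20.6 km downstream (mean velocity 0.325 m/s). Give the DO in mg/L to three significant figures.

DO ≈ 6.90 mg/L

Travel time t = x/v = 20.6 km / (0.325 m/s) = 20600 m / 0.325 m/s = 63380 s = 0.7336 d.
k_1 L₀/(k_r−k_1) = 0.392×9.79/(1.63−0.392) = 3.838/1.238 = 3.100 mg/L.
e^(−k_1 t) = e^(−0.392×0.7336) = 0.7501; e^(−k_r t) = e^(−1.63×0.7336) = 0.3025.
D = 3.100 × (0.7501 − 0.3025) + 0.587 × 0.3025 = 1.388 + 0.1775 = 1.565 mg/L.
DO = C_s − D = 8.47 − 1.565 = 6.905 mg/L.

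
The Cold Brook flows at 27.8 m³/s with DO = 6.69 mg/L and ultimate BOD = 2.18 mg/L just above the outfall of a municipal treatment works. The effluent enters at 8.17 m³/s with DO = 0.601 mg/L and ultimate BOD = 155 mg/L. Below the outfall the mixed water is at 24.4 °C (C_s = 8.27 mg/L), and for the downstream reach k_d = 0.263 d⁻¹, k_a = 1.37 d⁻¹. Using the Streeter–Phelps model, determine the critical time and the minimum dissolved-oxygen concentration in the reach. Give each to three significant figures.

Mixed DO = (27.8×6.69 + 8.17×0.601)/(27.8+8.17) = 190.9/35.97 = 5.307 mg/L.
Mixed L₀ = (27.8×2.18 + 8.17×155)/(35.97) = 1327/35.97 = 36.89 mg/L.
Initial deficit D₀ = C_s − DO₀ = 8.27 − 5.307 = 2.963 mg/L.
t_c = (1/1.107) ln[(1.37/0.263)(1 − 2.963×1.107/(0.263×36.89))] = 0.9033 × ln(3.448) = 1.118 d.
D_c = (0.263/1.37) × 36.89 × e^(−0.263×1.118) = 0.1920 × 36.89 × 0.7452 = 5.278 mg/L.
Minimum DO = 8.27 − 5.278 = 2.992 mg/L.

t_c ≈ 1.12 d; minimum DO ≈ 2.99 mg/L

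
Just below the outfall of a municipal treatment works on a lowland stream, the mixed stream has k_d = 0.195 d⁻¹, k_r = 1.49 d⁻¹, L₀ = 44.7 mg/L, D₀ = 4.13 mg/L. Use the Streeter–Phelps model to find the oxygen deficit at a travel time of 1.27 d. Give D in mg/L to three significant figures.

D ≈ 4.86 mg/L

k_d L₀/(k_r−k_d) = 0.195×44.7/(1.49−0.195) = 8.717/1.295 = 6.731 mg/L.
e^(−k_d t) = e^(−0.195×1.270) = 0.7806; e^(−k_r t) = e^(−1.49×1.270) = 0.1507.
D = 6.731 × (0.7806 − 0.1507) + 4.13 × 0.1507 = 4.240 + 0.6225 = 4.862 mg/L.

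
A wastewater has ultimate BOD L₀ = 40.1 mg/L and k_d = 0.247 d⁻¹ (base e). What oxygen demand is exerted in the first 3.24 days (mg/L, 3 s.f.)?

y ≈ 22.1 mg/L

y_t = L₀(1 − e^(−k_d t)) = 40.1 × (1 − e^(−0.247×3.24))
= 40.1 × (1 − 0.4492) = 40.1 × 0.5508 = 22.09 mg/L.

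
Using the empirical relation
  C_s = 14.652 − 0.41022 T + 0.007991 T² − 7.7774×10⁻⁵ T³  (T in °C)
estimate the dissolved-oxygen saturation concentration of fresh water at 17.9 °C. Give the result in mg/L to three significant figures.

C_s ≈ 9.42 mg/L

C_s = 14.652 − 0.41022×17.9 + 0.007991×17.9² − 7.7774×10⁻⁵×17.9³ = 9.423 mg/L.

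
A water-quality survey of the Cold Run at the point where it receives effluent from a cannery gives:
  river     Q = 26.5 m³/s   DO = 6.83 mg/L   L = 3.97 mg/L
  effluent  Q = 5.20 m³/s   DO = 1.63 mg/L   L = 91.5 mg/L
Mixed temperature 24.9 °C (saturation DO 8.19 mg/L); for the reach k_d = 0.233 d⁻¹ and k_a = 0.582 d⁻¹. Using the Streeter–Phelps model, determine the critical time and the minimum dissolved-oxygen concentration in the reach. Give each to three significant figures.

Mixed DO = (26.5×6.83 + 5.20×1.63)/(26.5+5.20) = 189.5/31.70 = 5.977 mg/L.
Mixed L₀ = (26.5×3.97 + 5.20×91.5)/(31.70) = 581.0/31.70 = 18.33 mg/L.
Initial deficit D₀ = C_s − DO₀ = 8.19 − 5.977 = 2.213 mg/L.
t_c = (1/0.3490) ln[(0.582/0.233)(1 − 2.213×0.3490/(0.233×18.33))] = 2.865 × ln(2.046) = 2.051 d.
D_c = (0.233/0.582) × 18.33 × e^(−0.233×2.051) = 0.4003 × 18.33 × 0.6200 = 4.550 mg/L.
Minimum DO = 8.19 − 4.550 = 3.640 mg/L.

t_c ≈ 2.05 d; minimum DO ≈ 3.64 mg/L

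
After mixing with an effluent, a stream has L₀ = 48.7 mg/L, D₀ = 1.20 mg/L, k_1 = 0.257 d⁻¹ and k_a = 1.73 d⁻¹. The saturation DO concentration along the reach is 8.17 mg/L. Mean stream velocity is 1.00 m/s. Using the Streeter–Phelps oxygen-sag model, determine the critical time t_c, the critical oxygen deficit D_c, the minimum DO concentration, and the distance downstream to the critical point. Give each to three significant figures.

At the critical point dD/dt = 0, so k_1 L₀ e^(−k_1 t) = k_a D. Substituting D(t) from the Streeter–Phelps equation and solving for t gives
t_c = ln[(k_a/k_1)(1 − D₀(k_a−k_1)/(k_1 L₀))] / (k_a−k_1).
Here k_a−k_1 = 1.473 d⁻¹ and 1 − D₀(k_a−k_1)/(k_1 L₀) = 1 − 1.20×1.473/(0.257×48.7) = 0.8588, so
t_c = ln(6.732 × 0.8588) / 1.473 = 1.755 / 1.473 = 1.191 d.
D_c = (k_1/k_a) L₀ e^(−k_1 t_c) = (0.257/1.73) × 48.7 × e^(−0.257×1.191) = 0.1486 × 48.7 × 0.7363 = 5.327 mg/L.
Minimum DO = C_s − D_c = 8.17 − 5.327 = 2.843 mg/L.
x_c = v t_c = 1.00 m/s × 1.191 d × 86400 s/d = 102900 m ≈ 103 km.

t_c ≈ 1.19 d; D_c ≈ 5.33 mg/L; min DO ≈ 2.84 mg/L; x_c ≈ 103 km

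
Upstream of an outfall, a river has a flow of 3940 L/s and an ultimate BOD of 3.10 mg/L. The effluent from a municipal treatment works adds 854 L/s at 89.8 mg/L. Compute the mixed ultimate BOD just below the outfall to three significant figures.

18.5 mg/L

Flow-weighted mixing: C = (Q_r C_r + Q_w C_w)/(Q_r + Q_w)
= (3940×3.10 + 854×89.8)/(3940 + 854) = 88900/4794 = 18.54 mg/L.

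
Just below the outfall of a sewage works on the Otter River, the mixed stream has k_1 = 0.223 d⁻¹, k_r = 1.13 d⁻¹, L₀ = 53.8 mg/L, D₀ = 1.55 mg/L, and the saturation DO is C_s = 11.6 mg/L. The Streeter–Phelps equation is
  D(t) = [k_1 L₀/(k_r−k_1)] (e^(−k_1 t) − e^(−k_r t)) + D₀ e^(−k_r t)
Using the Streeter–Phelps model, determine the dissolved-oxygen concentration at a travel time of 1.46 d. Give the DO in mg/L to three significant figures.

k_1 L₀/(k_r−k_1) = 0.223×53.8/(1.13−0.223) = 12.00/0.9070 = 13.23 mg/L.
e^(−k_1 t) = e^(−0.223×1.460) = 0.7221; e^(−k_r t) = e^(−1.13×1.460) = 0.1921.
D = 13.23 × (0.7221 − 0.1921) + 1.55 × 0.1921 = 7.011 + 0.2977 = 7.309 mg/L.
DO = C_s − D = 11.6 − 7.309 = 4.291 mg/L.

DO ≈ 4.29 mg/L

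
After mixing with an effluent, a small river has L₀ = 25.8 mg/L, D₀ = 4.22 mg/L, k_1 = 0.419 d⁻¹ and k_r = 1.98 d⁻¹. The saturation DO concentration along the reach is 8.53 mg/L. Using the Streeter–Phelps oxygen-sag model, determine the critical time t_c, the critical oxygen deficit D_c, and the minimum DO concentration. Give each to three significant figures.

t_c ≈ 0.393 d; D_c ≈ 4.63 mg/L; min DO ≈ 3.90 mg/L

t_c = [1/(k_r−k_1)] ln[(k_r/k_1)(1 − D₀(k_r−k_1)/(k_1 L₀))]
= [1/(1.98−0.419)] ln[(1.98/0.419)(1 − 4.22×1.561/(0.419×25.8))]
= (1/1.561) ln[4.726 × 0.3906] = 0.6406 × ln(1.846) = 0.6406 × 0.6130 = 0.3927 d.
L(t_c) = L₀ e^(−k_1 t_c) = 25.8 × 0.8483 = 21.89 mg/L, and at the critical point k_r D_c = k_1 L, so D_c = (0.419/1.98) × 21.89 = 4.631 mg/L.
Minimum DO = C_s − D_c = 8.53 − 4.631 = 3.899 mg/L.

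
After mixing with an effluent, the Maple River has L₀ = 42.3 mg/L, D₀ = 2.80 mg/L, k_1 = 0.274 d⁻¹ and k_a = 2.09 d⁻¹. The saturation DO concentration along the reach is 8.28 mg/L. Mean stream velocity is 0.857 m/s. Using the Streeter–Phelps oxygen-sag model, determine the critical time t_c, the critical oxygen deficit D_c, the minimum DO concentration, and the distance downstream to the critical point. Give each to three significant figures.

At the critical point dD/dt = 0, so k_1 L₀ e^(−k_1 t) = k_a D. Substituting D(t) from the Streeter–Phelps equation and solving for t gives
t_c = ln[(k_a/k_1)(1 − D₀(k_a−k_1)/(k_1 L₀))] / (k_a−k_1).
Here k_a−k_1 = 1.816 d⁻¹ and 1 − D₀(k_a−k_1)/(k_1 L₀) = 1 − 2.80×1.816/(0.274×42.3) = 0.5613, so
t_c = ln(7.628 × 0.5613) / 1.816 = 1.454 / 1.816 = 0.8008 d.
D_c = (k_1/k_a) L₀ e^(−k_1 t_c) = (0.274/2.09) × 42.3 × e^(−0.274×0.8008) = 0.1311 × 42.3 × 0.8030 = 4.453 mg/L.
Minimum DO = C_s − D_c = 8.28 − 4.453 = 3.827 mg/L.
x_c = v t_c = 0.857 m/s × 0.8008 d × 86400 s/d = 59300 m ≈ 59.3 km.

t_c ≈ 0.801 d; D_c ≈ 4.45 mg/L; min DO ≈ 3.83 mg/L; x_c ≈ 59.3 km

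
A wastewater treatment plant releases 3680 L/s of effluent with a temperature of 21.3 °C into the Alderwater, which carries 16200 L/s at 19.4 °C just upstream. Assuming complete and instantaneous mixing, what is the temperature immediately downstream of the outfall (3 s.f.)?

Flow-weighted mixing: C = (Q_r C_r + Q_w C_w)/(Q_r + Q_w)
= (16200×19.4 + 3680×21.3)/(16200 + 3680) = 392700/19880 = 19.75 °C.

19.8 °C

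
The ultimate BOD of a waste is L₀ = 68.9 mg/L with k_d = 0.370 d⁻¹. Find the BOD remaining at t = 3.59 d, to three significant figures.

L_t = L₀ e^(−k_d t) = 68.9 × e^(−0.370×3.59) = 68.9 × 0.2649 = 18.25 mg/L.

L ≈ 18.3 mg/L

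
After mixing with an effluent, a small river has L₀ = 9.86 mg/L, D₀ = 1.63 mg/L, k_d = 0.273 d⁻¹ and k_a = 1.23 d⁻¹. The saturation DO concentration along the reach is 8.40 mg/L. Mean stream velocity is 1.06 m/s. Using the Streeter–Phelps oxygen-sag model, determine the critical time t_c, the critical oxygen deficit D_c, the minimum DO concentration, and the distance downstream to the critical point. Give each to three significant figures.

At the critical point dD/dt = 0, so k_d L₀ e^(−k_d t) = k_a D. Substituting D(t) from the Streeter–Phelps equation and solving for t gives
t_c = ln[(k_a/k_d)(1 − D₀(k_a−k_d)/(k_d L₀))] / (k_a−k_d).
Here k_a−k_d = 0.9570 d⁻¹ and 1 − D₀(k_a−k_d)/(k_d L₀) = 1 − 1.63×0.9570/(0.273×9.86) = 0.4205, so
t_c = ln(4.505 × 0.4205) / 0.9570 = 0.6390 / 0.9570 = 0.6677 d.
D_c = (k_d/k_a) L₀ e^(−k_d t_c) = (0.273/1.23) × 9.86 × e^(−0.273×0.6677) = 0.2220 × 9.86 × 0.8334 = 1.824 mg/L.
Minimum DO = C_s − D_c = 8.40 − 1.824 = 6.576 mg/L.
x_c = v t_c = 1.06 m/s × 0.6677 d × 86400 s/d = 61150 m ≈ 61.1 km.

t_c ≈ 0.668 d; D_c ≈ 1.82 mg/L; min DO ≈ 6.58 mg/L; x_c ≈ 61.1 km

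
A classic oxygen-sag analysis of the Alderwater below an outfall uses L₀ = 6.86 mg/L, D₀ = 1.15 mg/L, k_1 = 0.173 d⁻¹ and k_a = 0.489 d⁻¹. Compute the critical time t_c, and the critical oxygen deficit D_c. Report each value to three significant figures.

With k_a/k_1 = 2.827 and 1 − D₀(k_a−k_1)/(k_1 L₀) = 0.6938,
t_c = ln(2.827 × 0.6938) / (0.489 − 0.173) = ln(1.961) / 0.3160 = 0.6735/0.3160 = 2.131 d.
D_c = (k_1/k_a) L₀ e^(−k_1 t_c) = (0.173/0.489) × 6.86 × e^(−0.173×2.131) = 0.3538 × 6.86 × 0.6916 = 1.679 mg/L.

t_c ≈ 2.13 d; D_c ≈ 1.68 mg/L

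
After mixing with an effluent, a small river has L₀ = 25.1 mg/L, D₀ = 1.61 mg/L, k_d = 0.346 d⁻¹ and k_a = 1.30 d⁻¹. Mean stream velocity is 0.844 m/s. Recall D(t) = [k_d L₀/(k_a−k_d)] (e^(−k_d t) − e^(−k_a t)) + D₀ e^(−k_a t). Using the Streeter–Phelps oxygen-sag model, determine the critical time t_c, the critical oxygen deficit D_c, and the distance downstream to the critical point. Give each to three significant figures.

t_c ≈ 1.18 d; D_c ≈ 4.44 mg/L; x_c ≈ 86.3 km

With k_a/k_d = 3.757 and 1 − D₀(k_a−k_d)/(k_d L₀) = 0.8231,
t_c = ln(3.757 × 0.8231) / (1.30 − 0.346) = ln(3.093) / 0.9540 = 1.129/0.9540 = 1.183 d.
L(t_c) = L₀ e^(−k_d t_c) = 25.1 × 0.6640 = 16.67 mg/L, and at the critical point k_a D_c = k_d L, so D_c = (0.346/1.30) × 16.67 = 4.436 mg/L.
x_c = v t_c = 0.844 m/s × 1.183 d × 86400 s/d = 86300 m ≈ 86.3 km.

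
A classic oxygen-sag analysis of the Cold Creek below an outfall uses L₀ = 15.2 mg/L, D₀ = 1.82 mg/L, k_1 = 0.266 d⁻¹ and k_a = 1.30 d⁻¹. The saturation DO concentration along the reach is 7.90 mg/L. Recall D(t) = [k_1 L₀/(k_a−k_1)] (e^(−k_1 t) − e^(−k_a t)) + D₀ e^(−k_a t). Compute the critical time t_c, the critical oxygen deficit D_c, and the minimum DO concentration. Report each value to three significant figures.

t_c ≈ 0.929 d; D_c ≈ 2.43 mg/L; min DO ≈ 5.47 mg/L

At the critical point dD/dt = 0, so k_1 L₀ e^(−k_1 t) = k_a D. Substituting D(t) from the Streeter–Phelps equation and solving for t gives
t_c = ln[(k_a/k_1)(1 − D₀(k_a−k_1)/(k_1 L₀))] / (k_a−k_1).
Here k_a−k_1 = 1.034 d⁻¹ and 1 − D₀(k_a−k_1)/(k_1 L₀) = 1 − 1.82×1.034/(0.266×15.2) = 0.5346, so
t_c = ln(4.887 × 0.5346) / 1.034 = 0.9603 / 1.034 = 0.9287 d.
D_c = (k_1/k_a) L₀ e^(−k_1 t_c) = (0.266/1.30) × 15.2 × e^(−0.266×0.9287) = 0.2046 × 15.2 × 0.7811 = 2.429 mg/L.
Minimum DO = C_s − D_c = 7.90 − 2.429 = 5.471 mg/L.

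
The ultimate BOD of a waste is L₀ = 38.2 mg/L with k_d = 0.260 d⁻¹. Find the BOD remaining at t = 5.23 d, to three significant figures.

L ≈ 9.81 mg/L

L_t = L₀ e^(−k_d t) = 38.2 × e^(−0.260×5.23) = 38.2 × 0.2567 = 9.806 mg/L.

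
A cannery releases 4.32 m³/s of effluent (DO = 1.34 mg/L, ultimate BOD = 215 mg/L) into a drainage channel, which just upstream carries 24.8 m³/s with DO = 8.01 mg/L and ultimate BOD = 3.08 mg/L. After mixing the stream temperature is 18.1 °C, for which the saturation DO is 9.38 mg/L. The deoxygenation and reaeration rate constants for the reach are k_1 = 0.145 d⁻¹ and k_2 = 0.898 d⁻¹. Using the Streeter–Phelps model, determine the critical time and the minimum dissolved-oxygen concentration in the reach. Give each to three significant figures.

Mixed DO = (24.8×8.01 + 4.32×1.34)/(24.8+4.32) = 204.4/29.12 = 7.020 mg/L.
Mixed L₀ = (24.8×3.08 + 4.32×215)/(29.12) = 1005/29.12 = 34.52 mg/L.
Initial deficit D₀ = C_s − DO₀ = 9.38 − 7.020 = 2.360 mg/L.
t_c = (1/0.7530) ln[(0.898/0.145)(1 − 2.360×0.7530/(0.145×34.52))] = 1.328 × ln(3.995) = 1.839 d.
D_c = (0.145/0.898) × 34.52 × e^(−0.145×1.839) = 0.1615 × 34.52 × 0.7659 = 4.269 mg/L.
Minimum DO = 9.38 − 4.269 = 5.111 mg/L.

t_c ≈ 1.84 d; minimum DO ≈ 5.11 mg/L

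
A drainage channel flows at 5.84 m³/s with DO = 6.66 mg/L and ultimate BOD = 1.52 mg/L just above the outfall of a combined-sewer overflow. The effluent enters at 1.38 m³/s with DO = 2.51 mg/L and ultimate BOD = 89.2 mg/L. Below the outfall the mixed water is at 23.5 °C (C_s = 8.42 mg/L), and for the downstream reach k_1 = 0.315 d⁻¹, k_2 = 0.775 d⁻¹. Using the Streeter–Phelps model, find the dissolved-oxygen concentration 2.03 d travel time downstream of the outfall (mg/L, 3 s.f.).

DO ≈ 3.88 mg/L

Mixed DO = (5.84×6.66 + 1.38×2.51)/(5.84+1.38) = 42.36/7.220 = 5.867 mg/L.
Mixed L₀ = (5.84×1.52 + 1.38×89.2)/(7.220) = 132.0/7.220 = 18.28 mg/L.
Initial deficit D₀ = C_s − DO₀ = 8.42 − 5.867 = 2.553 mg/L.
D(2.03) = [0.315×18.28/(0.775−0.315)](e^(−0.315×2.03) − e^(−0.775×2.03)) + 2.553 e^(−0.775×2.03)
= 12.52 × (0.5276 − 0.2074) + 2.553 × 0.2074 = 4.538 mg/L.
DO = 8.42 − 4.538 = 3.882 mg/L.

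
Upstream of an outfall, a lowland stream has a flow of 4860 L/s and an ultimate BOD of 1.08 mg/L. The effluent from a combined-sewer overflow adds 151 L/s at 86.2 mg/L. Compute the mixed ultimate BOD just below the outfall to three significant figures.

Flow-weighted mixing: C = (Q_r C_r + Q_w C_w)/(Q_r + Q_w)
= (4860×1.08 + 151×86.2)/(4860 + 151) = 18260/5011 = 3.645 mg/L.

3.64 mg/L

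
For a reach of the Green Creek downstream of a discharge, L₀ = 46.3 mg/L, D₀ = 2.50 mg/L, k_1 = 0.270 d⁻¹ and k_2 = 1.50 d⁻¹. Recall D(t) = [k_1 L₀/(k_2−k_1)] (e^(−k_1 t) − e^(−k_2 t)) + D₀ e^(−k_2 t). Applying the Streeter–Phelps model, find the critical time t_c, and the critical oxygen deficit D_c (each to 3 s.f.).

t_c ≈ 1.16 d; D_c ≈ 6.09 mg/L

At the critical point dD/dt = 0, so k_1 L₀ e^(−k_1 t) = k_2 D. Substituting D(t) from the Streeter–Phelps equation and solving for t gives
t_c = ln[(k_2/k_1)(1 − D₀(k_2−k_1)/(k_1 L₀))] / (k_2−k_1).
Here k_2−k_1 = 1.230 d⁻¹ and 1 − D₀(k_2−k_1)/(k_1 L₀) = 1 − 2.50×1.230/(0.270×46.3) = 0.7540, so
t_c = ln(5.556 × 0.7540) / 1.230 = 1.432 / 1.230 = 1.165 d.
D_c = (k_1/k_2) L₀ e^(−k_1 t_c) = (0.270/1.50) × 46.3 × e^(−0.270×1.165) = 0.1800 × 46.3 × 0.7302 = 6.085 mg/L.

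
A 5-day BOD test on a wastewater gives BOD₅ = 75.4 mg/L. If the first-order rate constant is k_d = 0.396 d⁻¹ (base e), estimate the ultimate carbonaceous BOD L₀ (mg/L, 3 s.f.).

BOD₅ = L₀(1 − e^(−5k_d)) ⇒ L₀ = BOD₅ / (1 − e^(−5×0.396))
= 75.4 / (1 − 0.1381) = 75.4 / 0.8619 = 87.48 mg/L.

L₀ ≈ 87.5 mg/L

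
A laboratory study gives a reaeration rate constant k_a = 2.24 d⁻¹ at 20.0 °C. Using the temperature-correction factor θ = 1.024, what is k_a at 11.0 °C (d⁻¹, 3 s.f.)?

k_a(T₂) = k_a(T₁) · θ^(T₂−T₁) = 2.24 × 1.024^(11.0−20.0)
= 2.24 × 1.024^-9.00 = 2.24 × 0.8078 = 1.809 d⁻¹.

k_a ≈ 1.81 d⁻¹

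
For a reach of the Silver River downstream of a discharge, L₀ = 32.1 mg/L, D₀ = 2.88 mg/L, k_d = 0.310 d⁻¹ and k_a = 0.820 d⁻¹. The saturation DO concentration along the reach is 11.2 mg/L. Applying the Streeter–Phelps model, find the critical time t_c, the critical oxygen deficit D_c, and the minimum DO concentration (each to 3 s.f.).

t_c ≈ 1.59 d; D_c ≈ 7.40 mg/L; min DO ≈ 3.80 mg/L

t_c = [1/(k_a−k_d)] ln[(k_a/k_d)(1 − D₀(k_a−k_d)/(k_d L₀))]
= [1/(0.820−0.310)] ln[(0.820/0.310)(1 − 2.88×0.5100/(0.310×32.1))]
= (1/0.5100) ln[2.645 × 0.8524] = 1.961 × ln(2.255) = 1.961 × 0.8130 = 1.594 d.
L(t_c) = L₀ e^(−k_d t_c) = 32.1 × 0.6101 = 19.58 mg/L, and at the critical point k_a D_c = k_d L, so D_c = (0.310/0.820) × 19.58 = 7.403 mg/L.
Minimum DO = C_s − D_c = 11.2 − 7.403 = 3.797 mg/L.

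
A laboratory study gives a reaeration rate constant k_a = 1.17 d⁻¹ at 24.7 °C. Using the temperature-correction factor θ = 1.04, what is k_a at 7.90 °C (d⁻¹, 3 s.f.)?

k_a(T₂) = k_a(T₁) · θ^(T₂−T₁) = 1.17 × 1.04^(7.90−24.7)
= 1.17 × 1.04^-16.8 = 1.17 × 0.5174 = 0.6054 d⁻¹.

k_a ≈ 0.605 d⁻¹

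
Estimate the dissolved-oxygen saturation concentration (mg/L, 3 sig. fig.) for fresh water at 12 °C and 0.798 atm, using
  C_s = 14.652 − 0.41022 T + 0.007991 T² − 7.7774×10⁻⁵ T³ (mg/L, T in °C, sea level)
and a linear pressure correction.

At sea level: C_s = 14.652 − 0.41022×12 + 0.007991×12² − 7.7774×10⁻⁵×12³ = 10.75 mg/L.
Pressure correction: C_s' = 10.75 × 0.798 = 8.575 mg/L.

C_s ≈ 8.58 mg/L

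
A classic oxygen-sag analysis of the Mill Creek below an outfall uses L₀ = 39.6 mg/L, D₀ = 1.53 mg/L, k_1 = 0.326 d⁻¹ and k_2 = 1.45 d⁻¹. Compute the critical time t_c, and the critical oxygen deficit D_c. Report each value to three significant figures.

t_c ≈ 1.20 d; D_c ≈ 6.02 mg/L

At the critical point dD/dt = 0, so k_1 L₀ e^(−k_1 t) = k_2 D. Substituting D(t) from the Streeter–Phelps equation and solving for t gives
t_c = ln[(k_2/k_1)(1 − D₀(k_2−k_1)/(k_1 L₀))] / (k_2−k_1).
Here k_2−k_1 = 1.124 d⁻¹ and 1 − D₀(k_2−k_1)/(k_1 L₀) = 1 − 1.53×1.124/(0.326×39.6) = 0.8668, so
t_c = ln(4.448 × 0.8668) / 1.124 = 1.349 / 1.124 = 1.201 d.
L(t_c) = L₀ e^(−k_1 t_c) = 39.6 × 0.6761 = 26.77 mg/L, and at the critical point k_2 D_c = k_1 L, so D_c = (0.326/1.45) × 26.77 = 6.020 mg/L.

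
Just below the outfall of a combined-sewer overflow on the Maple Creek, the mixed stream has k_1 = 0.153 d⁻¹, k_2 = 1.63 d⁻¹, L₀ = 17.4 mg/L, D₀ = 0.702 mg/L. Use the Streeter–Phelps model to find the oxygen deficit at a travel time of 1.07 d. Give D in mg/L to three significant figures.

D ≈ 1.34 mg/L

k_1 L₀/(k_2−k_1) = 0.153×17.4/(1.63−0.153) = 2.662/1.477 = 1.802 mg/L.
e^(−k_1 t) = e^(−0.153×1.070) = 0.8490; e^(−k_2 t) = e^(−1.63×1.070) = 0.1748.
D = 1.802 × (0.8490 − 0.1748) + 0.702 × 0.1748 = 1.215 + 0.1227 = 1.338 mg/L.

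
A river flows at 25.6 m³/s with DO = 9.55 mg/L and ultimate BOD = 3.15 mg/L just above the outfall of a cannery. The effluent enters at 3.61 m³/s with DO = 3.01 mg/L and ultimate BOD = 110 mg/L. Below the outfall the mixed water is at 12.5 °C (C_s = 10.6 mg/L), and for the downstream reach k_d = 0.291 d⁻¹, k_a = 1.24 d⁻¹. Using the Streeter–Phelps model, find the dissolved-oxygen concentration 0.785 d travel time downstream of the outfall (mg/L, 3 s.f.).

DO ≈ 7.80 mg/L

Mixed DO = (25.6×9.55 + 3.61×3.01)/(25.6+3.61) = 255.3/29.21 = 8.742 mg/L.
Mixed L₀ = (25.6×3.15 + 3.61×110)/(29.21) = 477.7/29.21 = 16.36 mg/L.
Initial deficit D₀ = C_s − DO₀ = 10.6 − 8.742 = 1.858 mg/L.
D(0.785) = [0.291×16.36/(1.24−0.291)](e^(−0.291×0.785) − e^(−1.24×0.785)) + 1.858 e^(−1.24×0.785)
= 5.015 × (0.7958 − 0.3778) + 1.858 × 0.3778 = 2.798 mg/L.
DO = 10.6 − 2.798 = 7.802 mg/L.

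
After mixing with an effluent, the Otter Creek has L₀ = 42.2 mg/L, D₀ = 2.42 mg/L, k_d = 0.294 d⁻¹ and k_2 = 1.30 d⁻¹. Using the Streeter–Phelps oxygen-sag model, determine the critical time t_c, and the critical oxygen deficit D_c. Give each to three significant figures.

t_c ≈ 1.26 d; D_c ≈ 6.59 mg/L

t_c = [1/(k_2−k_d)] ln[(k_2/k_d)(1 − D₀(k_2−k_d)/(k_d L₀))]
= [1/(1.30−0.294)] ln[(1.30/0.294)(1 − 2.42×1.006/(0.294×42.2))]
= (1/1.006) ln[4.422 × 0.8038] = 0.9940 × ln(3.554) = 0.9940 × 1.268 = 1.261 d.
L(t_c) = L₀ e^(−k_d t_c) = 42.2 × 0.6903 = 29.13 mg/L, and at the critical point k_2 D_c = k_d L, so D_c = (0.294/1.30) × 29.13 = 6.588 mg/L.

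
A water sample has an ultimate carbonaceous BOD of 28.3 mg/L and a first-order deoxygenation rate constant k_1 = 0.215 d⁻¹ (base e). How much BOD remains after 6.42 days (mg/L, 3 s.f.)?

L ≈ 7.12 mg/L

L_t = L₀ e^(−k_1 t) = 28.3 × e^(−0.215×6.42) = 28.3 × 0.2515 = 7.118 mg/L.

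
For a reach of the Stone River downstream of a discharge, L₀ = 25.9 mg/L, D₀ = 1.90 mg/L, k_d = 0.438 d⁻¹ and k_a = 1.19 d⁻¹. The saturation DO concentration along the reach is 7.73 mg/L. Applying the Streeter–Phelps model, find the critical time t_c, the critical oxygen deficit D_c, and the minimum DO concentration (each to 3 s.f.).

t_c ≈ 1.15 d; D_c ≈ 5.76 mg/L; min DO ≈ 1.97 mg/L

At the critical point dD/dt = 0, so k_d L₀ e^(−k_d t) = k_a D. Substituting D(t) from the Streeter–Phelps equation and solving for t gives
t_c = ln[(k_a/k_d)(1 − D₀(k_a−k_d)/(k_d L₀))] / (k_a−k_d).
Here k_a−k_d = 0.7520 d⁻¹ and 1 − D₀(k_a−k_d)/(k_d L₀) = 1 − 1.90×0.7520/(0.438×25.9) = 0.8741, so
t_c = ln(2.717 × 0.8741) / 0.7520 = 0.8649 / 0.7520 = 1.150 d.
L(t_c) = L₀ e^(−k_d t_c) = 25.9 × 0.6043 = 15.65 mg/L, and at the critical point k_a D_c = k_d L, so D_c = (0.438/1.19) × 15.65 = 5.760 mg/L.
Minimum DO = C_s − D_c = 7.73 − 5.760 = 1.970 mg/L.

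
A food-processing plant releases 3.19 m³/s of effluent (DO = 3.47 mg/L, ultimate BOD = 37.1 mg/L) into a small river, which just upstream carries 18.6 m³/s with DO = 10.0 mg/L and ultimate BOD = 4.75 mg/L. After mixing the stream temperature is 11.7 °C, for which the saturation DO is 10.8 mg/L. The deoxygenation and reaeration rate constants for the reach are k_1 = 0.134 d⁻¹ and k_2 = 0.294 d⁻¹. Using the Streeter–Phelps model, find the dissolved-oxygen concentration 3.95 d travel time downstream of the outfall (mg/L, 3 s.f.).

Mixed DO = (18.6×10.0 + 3.19×3.47)/(18.6+3.19) = 197.1/21.79 = 9.044 mg/L.
Mixed L₀ = (18.6×4.75 + 3.19×37.1)/(21.79) = 206.7/21.79 = 9.486 mg/L.
Initial deficit D₀ = C_s − DO₀ = 10.8 − 9.044 = 1.756 mg/L.
D(3.95) = [0.134×9.486/(0.294−0.134)](e^(−0.134×3.95) − e^(−0.294×3.95)) + 1.756 e^(−0.294×3.95)
= 7.944 × (0.5890 − 0.3131) + 1.756 × 0.3131 = 2.742 mg/L.
DO = 10.8 − 2.742 = 8.058 mg/L.

DO ≈ 8.06 mg/L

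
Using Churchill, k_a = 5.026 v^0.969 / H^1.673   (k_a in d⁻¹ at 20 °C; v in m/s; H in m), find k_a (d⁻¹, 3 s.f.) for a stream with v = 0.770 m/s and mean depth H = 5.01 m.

k_a = 5.026 × 0.770^0.969 / 5.01^1.673 = 5.026 × 0.7763 / 14.82 = 0.2633 d⁻¹.

k_a ≈ 0.263 d⁻¹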